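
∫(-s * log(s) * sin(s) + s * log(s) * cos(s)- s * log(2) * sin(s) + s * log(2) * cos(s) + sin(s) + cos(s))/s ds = sqrt(2)*log(2*s)*sin(s + pi/4) + C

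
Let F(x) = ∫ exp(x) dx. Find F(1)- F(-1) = E - exp(-1)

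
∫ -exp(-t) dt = exp(-t) + C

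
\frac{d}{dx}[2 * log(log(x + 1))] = 2/(x*log(x + 1) + log(x + 1))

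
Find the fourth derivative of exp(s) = exp(s)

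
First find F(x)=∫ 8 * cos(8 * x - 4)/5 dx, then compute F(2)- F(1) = sin(12)/5 - sin(4)/5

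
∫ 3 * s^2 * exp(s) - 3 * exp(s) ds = 3*(s - 1)^2*exp(s) + C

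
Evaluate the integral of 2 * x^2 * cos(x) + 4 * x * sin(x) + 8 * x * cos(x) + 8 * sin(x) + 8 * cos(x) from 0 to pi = 0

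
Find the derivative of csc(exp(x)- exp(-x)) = -(exp(2*x) + 1)*exp(-x)*cos(exp(x) - exp(-x))/sin(exp(x) - exp(-x))^2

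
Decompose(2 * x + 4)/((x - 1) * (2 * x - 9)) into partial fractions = 26/(7*(2*x - 9)) - 6/(7*(x - 1))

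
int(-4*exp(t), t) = -4*exp(t) + C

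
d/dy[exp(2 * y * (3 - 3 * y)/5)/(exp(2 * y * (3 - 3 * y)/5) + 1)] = (-12*y*exp(6*y^2/5 - 6*y/5) + 6*exp(6*y^2/5 - 6*y/5))/(5 + 10*exp(-6*y/5)*exp(6*y^2/5) + 5*exp(-12*y/5)*exp(12*y^2/5))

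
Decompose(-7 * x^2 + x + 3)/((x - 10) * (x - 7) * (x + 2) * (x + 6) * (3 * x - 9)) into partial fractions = -85/(7488*(x + 6)) + 1/(240*(x + 2)) - 19/(1260*(x - 3)) + 37/(468*(x - 7)) - 229/(4032*(x - 10))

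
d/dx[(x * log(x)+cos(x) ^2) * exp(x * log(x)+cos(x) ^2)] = E*(x*log(x)^2 - 2*x*log(x)*sin(x)*cos(x) + x*log(x) - log(x)*sin(x)^2 + 2*log(x) + 2*sin(x)^3*cos(x) - sin(x)^2 - 4*sin(x)*cos(x) + 2)*exp(x*log(x))*exp(-sin(x)^2)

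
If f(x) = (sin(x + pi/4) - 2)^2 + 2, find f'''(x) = -4*cos(2*x) + 4*cos(x + pi/4)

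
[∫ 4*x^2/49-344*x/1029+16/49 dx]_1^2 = 16/1029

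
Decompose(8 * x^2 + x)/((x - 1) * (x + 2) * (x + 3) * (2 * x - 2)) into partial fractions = -69/(32*(x + 3)) + 5/(3*(x + 2)) + 47/(96*(x - 1)) + 3/(8*(x - 1)^2)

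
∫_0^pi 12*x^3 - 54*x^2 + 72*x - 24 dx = 3*pi*(-2 + pi)^3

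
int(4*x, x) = 2*x^2 + C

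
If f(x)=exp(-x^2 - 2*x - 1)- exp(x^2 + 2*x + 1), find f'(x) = (-2*x*exp(2*x^2 + 4*x + 2) - 2*x - 2*exp(2*x^2 + 4*x + 2) - 2)*exp(-x^2 - 2*x - 1)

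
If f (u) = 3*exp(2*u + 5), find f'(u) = 6*exp(2*u + 5)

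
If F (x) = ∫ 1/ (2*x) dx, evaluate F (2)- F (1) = log(2)/2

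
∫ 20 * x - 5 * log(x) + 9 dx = x*(10*x - 5*log(x) + 14) + C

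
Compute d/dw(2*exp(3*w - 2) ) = 6*exp(3*w - 2)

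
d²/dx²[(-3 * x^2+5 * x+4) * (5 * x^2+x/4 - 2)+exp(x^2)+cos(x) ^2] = 4*x^2*exp(x^2) - 180*x^2 + 291*x/2 + 2*exp(x^2) + 4*sin(x)^2 + 105/2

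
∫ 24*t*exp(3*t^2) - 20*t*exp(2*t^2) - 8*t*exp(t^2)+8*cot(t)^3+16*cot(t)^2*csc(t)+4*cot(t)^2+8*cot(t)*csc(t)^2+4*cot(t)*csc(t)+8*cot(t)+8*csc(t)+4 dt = -4*(cot(t) + csc(t))^2 + 4*exp(3*t^2) - 5*exp(2*t^2) - 4*exp(t^2) - 4*cot(t) - 4*csc(t) + C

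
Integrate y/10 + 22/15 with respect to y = y^2/20 + 22*y/15 + C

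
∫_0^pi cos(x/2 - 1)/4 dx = cos(1)/2 + sin(1)/2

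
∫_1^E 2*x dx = -1 + exp(2)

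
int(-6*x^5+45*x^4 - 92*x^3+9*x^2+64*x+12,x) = -x^6 + 9*x^5 - 23*x^4 + 3*x^3 + 32*x^2 + 12*x + C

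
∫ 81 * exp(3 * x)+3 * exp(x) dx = (27*exp(2*x) + 3)*exp(x) + C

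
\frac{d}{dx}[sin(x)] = cos(x)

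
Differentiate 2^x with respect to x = 2^x*log(2)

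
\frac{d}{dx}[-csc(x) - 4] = cot(x)*csc(x)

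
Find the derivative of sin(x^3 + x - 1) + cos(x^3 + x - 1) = sqrt(2)*(3*x^2 + 1)*cos(x^3 + x - 1 + pi/4)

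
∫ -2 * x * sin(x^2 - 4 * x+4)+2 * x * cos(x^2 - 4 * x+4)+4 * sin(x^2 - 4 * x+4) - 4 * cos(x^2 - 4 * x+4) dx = sin((x - 2)^2) + cos((x - 2)^2) + C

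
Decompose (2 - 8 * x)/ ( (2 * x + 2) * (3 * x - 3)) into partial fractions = -5/(6*(x + 1)) - 1/(2*(x - 1))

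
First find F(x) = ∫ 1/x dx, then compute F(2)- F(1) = log(2)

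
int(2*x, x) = x^2 + C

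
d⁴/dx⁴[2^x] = 2^x*log(2)^4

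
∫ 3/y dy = 3*log(y) + C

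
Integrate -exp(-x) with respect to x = exp(-x) + C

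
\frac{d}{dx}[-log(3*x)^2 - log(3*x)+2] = (-2*log(x) - 2*log(3) - 1)/x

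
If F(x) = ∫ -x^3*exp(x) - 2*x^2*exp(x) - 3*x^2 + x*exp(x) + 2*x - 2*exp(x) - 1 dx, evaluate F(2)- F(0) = -7*exp(2) - 5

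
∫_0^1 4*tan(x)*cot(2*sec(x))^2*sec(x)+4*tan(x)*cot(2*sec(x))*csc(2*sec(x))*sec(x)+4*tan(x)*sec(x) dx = -2*cot(2*sec(1)) + 2*cot(2) + 2*csc(2) - 2*csc(2*sec(1))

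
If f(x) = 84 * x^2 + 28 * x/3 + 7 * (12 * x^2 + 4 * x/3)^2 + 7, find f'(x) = 4032*x^3 + 672*x^2 + 1736*x/9 + 28/3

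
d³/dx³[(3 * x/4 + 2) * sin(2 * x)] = -6*x*cos(2*x) - 9*sin(2*x) - 16*cos(2*x)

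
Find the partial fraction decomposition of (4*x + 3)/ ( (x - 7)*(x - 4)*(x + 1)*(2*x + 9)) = 120/(2737*(2*x + 9)) - 1/(280*(x + 1)) - 19/(255*(x - 4)) + 31/(552*(x - 7))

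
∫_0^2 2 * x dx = 4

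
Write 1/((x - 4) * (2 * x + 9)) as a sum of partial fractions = -2/(17*(2*x + 9)) + 1/(17*(x - 4))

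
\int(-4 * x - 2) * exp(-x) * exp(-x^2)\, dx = 2*exp(-x*(x + 1)) + C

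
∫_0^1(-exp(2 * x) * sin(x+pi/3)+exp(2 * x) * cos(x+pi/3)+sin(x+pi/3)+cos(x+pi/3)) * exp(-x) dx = (E - exp(-1))*cos(1 + pi/3)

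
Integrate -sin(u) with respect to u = cos(u) + C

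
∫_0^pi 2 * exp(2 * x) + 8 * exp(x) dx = -25 + (4 + exp(pi))^2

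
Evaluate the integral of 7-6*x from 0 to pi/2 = (-1 + 3*pi/2)*(2 - pi/2) + 2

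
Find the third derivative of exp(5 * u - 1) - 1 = 125*exp(5*u - 1)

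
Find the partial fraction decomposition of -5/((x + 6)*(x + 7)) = 5/(x + 7) - 5/(x + 6)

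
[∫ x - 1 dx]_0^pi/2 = -1/2 + (-1 + pi/2)^2/2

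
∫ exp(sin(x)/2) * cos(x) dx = 2*exp(sin(x)/2) + C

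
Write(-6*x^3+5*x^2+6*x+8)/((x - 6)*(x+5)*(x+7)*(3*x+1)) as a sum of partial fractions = -183/(5320*(3*x + 1)) - 2269/(520*(x + 7)) + 853/(308*(x + 5)) - 1072/(2717*(x - 6))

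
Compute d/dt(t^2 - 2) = 2*t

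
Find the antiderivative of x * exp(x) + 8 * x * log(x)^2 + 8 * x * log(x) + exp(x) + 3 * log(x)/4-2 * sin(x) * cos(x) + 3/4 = 4*x^2*log(x)^2 + x*exp(x) + 3*x*log(x)/4 + cos(x)^2 + C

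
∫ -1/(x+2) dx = -log(x + 2) + C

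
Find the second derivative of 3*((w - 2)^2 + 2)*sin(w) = -3*w^2*sin(w) + 12*w*sin(w) + 12*w*cos(w) - 12*sin(w) - 24*cos(w)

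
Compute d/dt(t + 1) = 1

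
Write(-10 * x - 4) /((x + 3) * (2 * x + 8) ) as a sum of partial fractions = -18/(x + 4) + 13/(x + 3)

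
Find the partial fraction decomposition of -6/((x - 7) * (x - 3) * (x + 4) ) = -6/(77*(x + 4)) + 3/(14*(x - 3)) - 3/(22*(x - 7))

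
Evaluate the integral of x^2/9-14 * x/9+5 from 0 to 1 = 115/27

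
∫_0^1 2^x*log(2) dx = 1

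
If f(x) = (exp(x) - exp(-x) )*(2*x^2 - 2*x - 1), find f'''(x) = (2*x^2*exp(2*x) + 2*x^2 + 10*x*exp(2*x) - 14*x + 5*exp(2*x) + 17)*exp(-x)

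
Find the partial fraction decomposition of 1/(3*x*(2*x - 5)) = 2/(15*(2*x - 5)) - 1/(15*x)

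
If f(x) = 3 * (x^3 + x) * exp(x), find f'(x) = 3*x^3*exp(x) + 9*x^2*exp(x) + 3*x*exp(x) + 3*exp(x)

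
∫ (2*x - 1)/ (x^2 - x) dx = log(x*(x - 1)) + C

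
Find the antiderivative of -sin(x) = cos(x) + C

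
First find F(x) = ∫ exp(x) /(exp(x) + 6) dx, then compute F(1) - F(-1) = -log(exp(-1) + 6) + log(E + 6)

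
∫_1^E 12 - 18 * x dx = -(-3 + 3*E)^2 - 6*E + 6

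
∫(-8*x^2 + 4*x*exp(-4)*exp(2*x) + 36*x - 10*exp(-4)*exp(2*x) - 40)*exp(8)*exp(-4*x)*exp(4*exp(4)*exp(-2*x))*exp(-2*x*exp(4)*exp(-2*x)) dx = 2*(2 - x)*exp(2*(-x + (2 - x)*exp(2*x - 4) + 2)*exp(4 - 2*x)) + C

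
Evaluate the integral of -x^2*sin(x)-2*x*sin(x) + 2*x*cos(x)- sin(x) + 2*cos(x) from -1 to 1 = 4*cos(1)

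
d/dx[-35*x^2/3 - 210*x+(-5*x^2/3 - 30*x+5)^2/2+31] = 50*x^3/9 + 150*x^2 + 860*x - 360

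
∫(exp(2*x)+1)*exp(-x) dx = 2*sinh(x) + C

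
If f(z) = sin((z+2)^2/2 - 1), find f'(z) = (z + 2)*cos(z^2/2 + 2*z + 1)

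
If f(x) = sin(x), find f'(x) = cos(x)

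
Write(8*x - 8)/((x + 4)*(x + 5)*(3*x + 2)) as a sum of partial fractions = -12/(13*(3*x + 2)) - 48/(13*(x + 5)) + 4/(x + 4)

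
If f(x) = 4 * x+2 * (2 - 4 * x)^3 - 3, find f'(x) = -384*x^2 + 384*x - 92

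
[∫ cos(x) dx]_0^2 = sin(2)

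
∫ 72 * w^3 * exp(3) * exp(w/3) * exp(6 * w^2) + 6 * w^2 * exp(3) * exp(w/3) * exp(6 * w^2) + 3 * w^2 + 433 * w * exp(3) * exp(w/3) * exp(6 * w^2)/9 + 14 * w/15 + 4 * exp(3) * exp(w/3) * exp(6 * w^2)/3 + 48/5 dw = (3*w - 4)*(5*w^2 + 9*w + 60)/15 + (18*w^2 + w + 9)*exp(6*w^2 + w/3 + 3)/3 + C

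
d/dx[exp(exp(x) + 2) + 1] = exp(x + exp(x) + 2)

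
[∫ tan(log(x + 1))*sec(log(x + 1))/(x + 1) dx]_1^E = -sec(log(2)) + sec(log(1 + E))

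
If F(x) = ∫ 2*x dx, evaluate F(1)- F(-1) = 0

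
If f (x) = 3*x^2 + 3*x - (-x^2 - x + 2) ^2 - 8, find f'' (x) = -12*x^2 - 12*x + 12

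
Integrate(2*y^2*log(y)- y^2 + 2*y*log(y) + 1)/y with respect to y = (y + 1)^2*(log(y) - 1) + C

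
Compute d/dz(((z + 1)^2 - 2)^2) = 4*z^3 + 12*z^2 + 4*z - 4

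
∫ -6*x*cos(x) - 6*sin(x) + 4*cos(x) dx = (4 - 6*x)*sin(x) + C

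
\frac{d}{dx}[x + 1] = 1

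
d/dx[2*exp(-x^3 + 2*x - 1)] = (4 - 6*x^2)*exp(-x^3 + 2*x - 1)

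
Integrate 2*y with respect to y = y^2 + C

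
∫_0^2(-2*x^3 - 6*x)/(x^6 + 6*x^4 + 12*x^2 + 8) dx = -4/9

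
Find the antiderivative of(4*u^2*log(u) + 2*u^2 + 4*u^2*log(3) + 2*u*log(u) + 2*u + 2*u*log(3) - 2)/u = 2*(u^2 + u - 1)*log(3*u) + C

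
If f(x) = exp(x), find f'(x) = exp(x)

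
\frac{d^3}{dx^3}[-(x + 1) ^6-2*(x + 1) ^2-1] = -120*x^3 - 360*x^2 - 360*x - 120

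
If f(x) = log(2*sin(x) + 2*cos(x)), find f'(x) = 1/tan(x + pi/4)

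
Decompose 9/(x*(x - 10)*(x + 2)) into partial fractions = 3/(8*(x + 2)) + 3/(40*(x - 10)) - 9/(20*x)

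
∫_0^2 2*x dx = 4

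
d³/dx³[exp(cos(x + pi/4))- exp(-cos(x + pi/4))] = (-exp(2*cos(x + pi/4))*sin(x + pi/4)^3 + 3*exp(2*cos(x + pi/4))*sin(x + pi/4)*cos(x + pi/4) + exp(2*cos(x + pi/4))*sin(x + pi/4) - sin(x + pi/4)^3 + sin(x + pi/4) - 3*cos(2*x)/2)*exp(-cos(x + pi/4))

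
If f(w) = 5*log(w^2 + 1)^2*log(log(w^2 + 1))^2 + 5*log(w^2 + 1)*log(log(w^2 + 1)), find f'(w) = (20*w*log(w^2 + 1)*log(log(w^2 + 1))^2 + 20*w*log(w^2 + 1)*log(log(w^2 + 1)) + 10*w*log(log(w^2 + 1)) + 10*w)/(w^2 + 1)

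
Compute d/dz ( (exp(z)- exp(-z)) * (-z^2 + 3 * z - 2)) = (-z^2*exp(2*z) - z^2 + z*exp(2*z) + 5*z + exp(2*z) - 5)*exp(-z)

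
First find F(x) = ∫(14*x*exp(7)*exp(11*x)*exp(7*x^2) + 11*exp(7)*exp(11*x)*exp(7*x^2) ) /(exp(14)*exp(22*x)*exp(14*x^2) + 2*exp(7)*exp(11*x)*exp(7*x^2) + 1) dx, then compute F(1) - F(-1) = -exp(3)/(1 + exp(3)) + exp(25)/(1 + exp(25))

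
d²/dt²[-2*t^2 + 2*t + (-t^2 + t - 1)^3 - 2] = -30*t^4 + 60*t^3 - 72*t^2 + 42*t - 16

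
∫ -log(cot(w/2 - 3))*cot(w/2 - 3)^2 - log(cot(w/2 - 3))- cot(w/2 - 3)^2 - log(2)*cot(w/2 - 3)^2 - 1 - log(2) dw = 2*log(2*cot(w/2 - 3))*cot(w/2 - 3) + C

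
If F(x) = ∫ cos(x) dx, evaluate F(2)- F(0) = sin(2)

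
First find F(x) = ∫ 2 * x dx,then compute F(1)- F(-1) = 0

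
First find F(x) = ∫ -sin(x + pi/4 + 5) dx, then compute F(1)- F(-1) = -cos(pi/4 + 4) + cos(pi/4 + 6)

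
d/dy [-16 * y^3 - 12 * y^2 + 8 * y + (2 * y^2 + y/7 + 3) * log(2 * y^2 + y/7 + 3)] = -48*y^2 + 4*y*log(2*y^2 + y/7 + 3) - 20*y + log(2*y^2 + y/7 + 3)/7 + 57/7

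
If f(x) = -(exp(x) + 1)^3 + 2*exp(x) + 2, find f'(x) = -3*exp(3*x) - 6*exp(2*x) - exp(x)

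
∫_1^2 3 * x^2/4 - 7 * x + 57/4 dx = 11/2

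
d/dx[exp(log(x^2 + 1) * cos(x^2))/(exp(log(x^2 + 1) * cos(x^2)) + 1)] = 2*x*(-x^2*log(x^2 + 1)*sin(x^2) - log(x^2 + 1)*sin(x^2) + cos(x^2))*exp(log(x^2 + 1)*cos(x^2))/((x^2 + 1)*(exp(log(x^2 + 1)*cos(x^2)) + 1)^2)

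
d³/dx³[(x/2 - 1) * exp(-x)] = (5 - x)*exp(-x)/2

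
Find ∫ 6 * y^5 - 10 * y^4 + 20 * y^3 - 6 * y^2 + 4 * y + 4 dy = y^6 - 2*y^5 + 5*y^4 - 2*y^3 + 2*y^2 + 4*y + C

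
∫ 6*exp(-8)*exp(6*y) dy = exp(6*y - 8) + C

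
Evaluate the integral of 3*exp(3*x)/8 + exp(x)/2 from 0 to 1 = -5/8 + E/2 + exp(3)/8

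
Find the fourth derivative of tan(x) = 24*tan(x)^5 + 40*tan(x)^3 + 16*tan(x)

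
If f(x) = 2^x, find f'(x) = 2^x*log(2)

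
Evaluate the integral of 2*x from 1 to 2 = 3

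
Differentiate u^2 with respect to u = 2*u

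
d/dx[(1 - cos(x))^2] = 2*sin(x) - sin(2*x)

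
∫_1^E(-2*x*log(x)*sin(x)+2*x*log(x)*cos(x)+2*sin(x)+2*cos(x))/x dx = 2*cos(E) + 2*sin(E)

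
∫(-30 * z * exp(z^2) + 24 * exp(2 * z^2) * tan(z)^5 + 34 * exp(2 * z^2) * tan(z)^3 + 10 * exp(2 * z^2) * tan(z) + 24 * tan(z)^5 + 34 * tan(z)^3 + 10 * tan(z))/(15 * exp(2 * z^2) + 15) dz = 2*tan(z)^4/5 + tan(z)^2/3 + acot(exp(z^2)) + C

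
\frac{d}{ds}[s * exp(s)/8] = s*exp(s)/8 + exp(s)/8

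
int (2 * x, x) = x^2 + C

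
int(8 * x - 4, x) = 4*x^2 - 4*x + C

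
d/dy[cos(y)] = -sin(y)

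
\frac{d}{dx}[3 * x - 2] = 3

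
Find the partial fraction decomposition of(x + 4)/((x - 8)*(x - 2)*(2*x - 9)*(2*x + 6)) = -34/(525*(2*x - 9)) - 1/(1650*(x + 3)) + 1/(50*(x - 2)) + 1/(77*(x - 8))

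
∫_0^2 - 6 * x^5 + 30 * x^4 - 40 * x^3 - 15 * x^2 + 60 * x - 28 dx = -8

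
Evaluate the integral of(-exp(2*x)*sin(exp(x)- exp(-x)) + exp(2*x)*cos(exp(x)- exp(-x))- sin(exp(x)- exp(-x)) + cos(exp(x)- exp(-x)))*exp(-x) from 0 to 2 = -1 + cos(-exp(2) + exp(-2)) - sin(-exp(2) + exp(-2))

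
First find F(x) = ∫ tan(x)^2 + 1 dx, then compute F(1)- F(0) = tan(1)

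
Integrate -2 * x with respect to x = -x^2 + C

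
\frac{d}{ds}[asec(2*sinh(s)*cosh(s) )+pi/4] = cosh(2*s)/(2*sqrt(1 - 2/(cosh(4*s) - 1))*sinh(s)^2*cosh(s)^2)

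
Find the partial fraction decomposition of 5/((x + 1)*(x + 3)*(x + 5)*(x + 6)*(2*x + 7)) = 16/(15*(2*x + 7)) + 1/(15*(x + 6)) - 5/(24*(x + 5)) - 5/(12*(x + 3)) + 1/(40*(x + 1))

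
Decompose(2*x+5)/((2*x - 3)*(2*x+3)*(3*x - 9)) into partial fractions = 2/(81*(2*x + 3)) - 8/(27*(2*x - 3)) + 11/(81*(x - 3))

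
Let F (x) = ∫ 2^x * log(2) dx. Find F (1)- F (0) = 1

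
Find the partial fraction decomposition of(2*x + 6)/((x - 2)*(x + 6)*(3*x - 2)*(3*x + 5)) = 24/(1001*(3*x + 5)) - 33/(280*(3*x - 2)) + 3/(1040*(x + 6)) + 5/(176*(x - 2))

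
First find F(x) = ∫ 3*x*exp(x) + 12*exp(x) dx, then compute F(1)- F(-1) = -6*exp(-1) + 12*E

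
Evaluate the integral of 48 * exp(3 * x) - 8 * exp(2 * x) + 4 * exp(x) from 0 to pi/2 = -4*exp(pi) - 16 + 4*exp(pi/2) + 16*exp(3*pi/2)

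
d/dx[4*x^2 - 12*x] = 8*x - 12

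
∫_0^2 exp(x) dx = -1 + exp(2)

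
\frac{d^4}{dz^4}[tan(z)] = 24*tan(z)^5 + 40*tan(z)^3 + 16*tan(z)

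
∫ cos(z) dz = sin(z) + C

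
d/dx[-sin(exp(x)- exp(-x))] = -(exp(2*x) + 1)*exp(-x)*cos(exp(x) - exp(-x))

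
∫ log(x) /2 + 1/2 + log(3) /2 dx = x*log(3*x)/2 + C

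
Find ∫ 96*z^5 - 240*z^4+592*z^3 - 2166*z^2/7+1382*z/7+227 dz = 16*z^6 - 48*z^5 + 148*z^4 - 722*z^3/7 + 691*z^2/7 + 227*z + C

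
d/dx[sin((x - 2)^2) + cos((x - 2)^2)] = -2*x*sin(x^2 - 4*x + 4) + 2*x*cos(x^2 - 4*x + 4) + 4*sin(x^2 - 4*x + 4) - 4*cos(x^2 - 4*x + 4)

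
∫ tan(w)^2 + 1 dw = tan(w) + C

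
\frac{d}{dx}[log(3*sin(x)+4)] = 3*cos(x)/(3*sin(x) + 4)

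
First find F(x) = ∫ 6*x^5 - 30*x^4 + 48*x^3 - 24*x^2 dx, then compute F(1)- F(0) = -1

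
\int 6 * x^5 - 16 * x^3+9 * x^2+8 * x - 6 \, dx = x^6 - 4*x^4 + 3*x^3 + 4*x^2 - 6*x + C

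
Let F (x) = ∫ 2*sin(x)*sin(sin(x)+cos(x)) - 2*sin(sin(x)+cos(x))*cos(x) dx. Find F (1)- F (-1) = -2*cos(-cos(1) + sin(1)) + 2*cos(cos(1) + sin(1))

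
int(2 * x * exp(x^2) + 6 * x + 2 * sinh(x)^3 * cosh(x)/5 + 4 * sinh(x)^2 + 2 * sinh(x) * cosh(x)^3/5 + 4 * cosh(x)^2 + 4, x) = 3*x^2 + 4*x + exp(x^2) + 2*sinh(2*x) + cosh(4*x)/40 + C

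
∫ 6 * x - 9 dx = 3*x^2 - 9*x + C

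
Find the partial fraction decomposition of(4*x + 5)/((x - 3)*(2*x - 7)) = 38/(2*x - 7) - 17/(x - 3)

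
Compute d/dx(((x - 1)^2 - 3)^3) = 6*x^5 - 30*x^4 + 24*x^3 + 48*x^2 - 24*x - 24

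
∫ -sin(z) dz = cos(z) + C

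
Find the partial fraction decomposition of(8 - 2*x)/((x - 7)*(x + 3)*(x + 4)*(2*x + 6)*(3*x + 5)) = -459/(2912*(3*x + 5)) + 8/(77*(x + 4)) - 41/(800*(x + 3)) + 7/(40*(x + 3)^2) - 3/(28600*(x - 7))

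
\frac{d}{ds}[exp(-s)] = -exp(-s)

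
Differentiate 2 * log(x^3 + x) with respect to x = (6*x^2 + 2)/(x^3 + x)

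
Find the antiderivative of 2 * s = s^2 + C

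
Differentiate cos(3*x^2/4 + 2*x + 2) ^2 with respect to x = -(3*x/2 + 2)*sin(3*x^2/2 + 4*x + 4)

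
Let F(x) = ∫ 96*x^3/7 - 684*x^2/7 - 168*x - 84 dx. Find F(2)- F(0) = -4968/7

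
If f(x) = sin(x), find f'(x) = cos(x)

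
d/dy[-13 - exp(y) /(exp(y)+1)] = -exp(y)/(exp(2*y) + 2*exp(y) + 1)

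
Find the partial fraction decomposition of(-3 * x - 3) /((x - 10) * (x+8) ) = -7/(6*(x + 8)) - 11/(6*(x - 10))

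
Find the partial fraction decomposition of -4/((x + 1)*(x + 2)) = 4/(x + 2) - 4/(x + 1)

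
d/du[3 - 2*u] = -2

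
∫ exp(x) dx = exp(x) + C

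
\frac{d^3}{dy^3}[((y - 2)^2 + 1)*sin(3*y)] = -27*y^2*cos(3*y) - 54*y*sin(3*y) + 108*y*cos(3*y) + 108*sin(3*y) - 117*cos(3*y)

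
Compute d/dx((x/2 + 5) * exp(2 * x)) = x*exp(2*x) + 21*exp(2*x)/2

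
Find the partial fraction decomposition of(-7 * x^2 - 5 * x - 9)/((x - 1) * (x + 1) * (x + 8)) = -139/(21*(x + 8)) + 11/(14*(x + 1)) - 7/(6*(x - 1))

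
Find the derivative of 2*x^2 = 4*x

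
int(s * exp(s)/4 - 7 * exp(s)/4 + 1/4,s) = (s - 8)*(exp(s) + 1)/4 + C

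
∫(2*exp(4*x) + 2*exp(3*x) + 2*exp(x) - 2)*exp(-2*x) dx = ((exp(x) + 1)*exp(x) - 1)^2*exp(-2*x) + C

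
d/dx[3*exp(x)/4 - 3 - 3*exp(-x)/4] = (3*exp(2*x) + 3)*exp(-x)/4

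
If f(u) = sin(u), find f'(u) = cos(u)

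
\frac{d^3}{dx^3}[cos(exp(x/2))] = exp(3*x/2)*sin(exp(x/2))/8 - exp(x/2)*sin(exp(x/2))/8 - 3*exp(x)*cos(exp(x/2))/8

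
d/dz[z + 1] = 1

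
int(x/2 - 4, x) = x^2/4 - 4*x + C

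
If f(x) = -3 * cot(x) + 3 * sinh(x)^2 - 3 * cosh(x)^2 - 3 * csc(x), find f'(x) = 3*(cos(x) + 1)/sin(x)^2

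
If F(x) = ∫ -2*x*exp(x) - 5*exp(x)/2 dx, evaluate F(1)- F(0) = 1/2 - 5*E/2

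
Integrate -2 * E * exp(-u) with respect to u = 2*exp(1 - u) + C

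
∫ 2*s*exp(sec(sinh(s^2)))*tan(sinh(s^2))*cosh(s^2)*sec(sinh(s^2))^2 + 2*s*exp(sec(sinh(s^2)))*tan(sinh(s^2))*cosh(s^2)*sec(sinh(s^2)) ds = exp(sec(sinh(s^2)))*sec(sinh(s^2)) + C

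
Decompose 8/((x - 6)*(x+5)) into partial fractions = -8/(11*(x + 5)) + 8/(11*(x - 6))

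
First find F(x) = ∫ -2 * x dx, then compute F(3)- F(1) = -8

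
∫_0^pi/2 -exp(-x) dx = -1 + exp(-pi/2)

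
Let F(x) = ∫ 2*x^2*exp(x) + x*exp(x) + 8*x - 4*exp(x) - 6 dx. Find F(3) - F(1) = 2*E + 20 + 8*exp(3)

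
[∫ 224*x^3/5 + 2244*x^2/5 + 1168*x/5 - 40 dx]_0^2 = 8816/5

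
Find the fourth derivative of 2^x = 2^x*log(2)^4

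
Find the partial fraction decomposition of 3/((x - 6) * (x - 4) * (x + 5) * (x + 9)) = -1/(260*(x + 9)) + 1/(132*(x + 5)) - 1/(78*(x - 4)) + 1/(110*(x - 6))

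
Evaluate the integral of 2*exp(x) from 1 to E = -2*E + 2*exp(E)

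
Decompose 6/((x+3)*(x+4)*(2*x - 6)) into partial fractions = 3/(7*(x + 4)) - 1/(2*(x + 3)) + 1/(14*(x - 3))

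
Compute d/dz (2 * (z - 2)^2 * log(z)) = (4*z^2*log(z) + 2*z^2 - 8*z*log(z) - 8*z + 8)/z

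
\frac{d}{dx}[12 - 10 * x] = -10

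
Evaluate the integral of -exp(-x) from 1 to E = -exp(-1) + exp(-E)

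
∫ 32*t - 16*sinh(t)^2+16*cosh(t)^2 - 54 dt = 16*t^2 - 38*t + C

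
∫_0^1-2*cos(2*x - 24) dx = sin(22) - sin(24)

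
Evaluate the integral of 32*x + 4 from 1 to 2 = 52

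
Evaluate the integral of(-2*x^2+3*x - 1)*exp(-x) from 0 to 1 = -2 + 5*exp(-1)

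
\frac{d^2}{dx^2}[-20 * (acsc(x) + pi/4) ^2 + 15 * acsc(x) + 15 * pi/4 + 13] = (-80*x^3*sqrt(1 - 1/x^2)*acsc(x) - 20*pi*x^3*sqrt(1 - 1/x^2) + 30*x^3*sqrt(1 - 1/x^2) - 40*x^2 + 40*x*sqrt(1 - 1/x^2)*acsc(x) - 15*x*sqrt(1 - 1/x^2) + 10*pi*x*sqrt(1 - 1/x^2) + 40)/(x^6 - 2*x^4 + x^2)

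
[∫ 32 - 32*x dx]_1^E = (-3 + 4*E)*(5 - 4*E) - 1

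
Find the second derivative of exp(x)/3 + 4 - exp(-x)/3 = (exp(2*x) - 1)*exp(-x)/3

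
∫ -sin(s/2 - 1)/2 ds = cos(s/2 - 1) + C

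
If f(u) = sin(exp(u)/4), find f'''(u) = (-exp(2*u)*cos(exp(u)/4) - 12*exp(u)*sin(exp(u)/4) + 16*cos(exp(u)/4))*exp(u)/64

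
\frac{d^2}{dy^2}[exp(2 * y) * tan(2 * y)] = 4*(2*tan(2*y)^3 + 2*tan(2*y)^2 + 3*tan(2*y) + 2)*exp(2*y)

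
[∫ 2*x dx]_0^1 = 1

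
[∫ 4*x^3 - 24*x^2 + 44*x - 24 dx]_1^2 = 1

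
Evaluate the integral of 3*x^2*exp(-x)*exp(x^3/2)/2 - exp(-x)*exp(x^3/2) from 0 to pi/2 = -1 + exp(-pi/2 + pi^3/16)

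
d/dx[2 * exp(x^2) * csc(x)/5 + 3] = 2*(2*x - cos(x)/sin(x))*exp(x^2)/(5*sin(x))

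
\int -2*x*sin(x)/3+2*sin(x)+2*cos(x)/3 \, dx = (2*x/3 - 2)*cos(x) + C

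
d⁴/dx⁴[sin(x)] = sin(x)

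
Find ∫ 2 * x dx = x^2 + C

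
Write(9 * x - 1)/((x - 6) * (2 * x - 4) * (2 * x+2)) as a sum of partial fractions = -5/(42*(x + 1)) - 17/(48*(x - 2)) + 53/(112*(x - 6))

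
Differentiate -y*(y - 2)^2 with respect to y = -3*y^2 + 8*y - 4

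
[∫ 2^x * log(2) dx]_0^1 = 1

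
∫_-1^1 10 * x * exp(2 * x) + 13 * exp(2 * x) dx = exp(-2) + 9*exp(2)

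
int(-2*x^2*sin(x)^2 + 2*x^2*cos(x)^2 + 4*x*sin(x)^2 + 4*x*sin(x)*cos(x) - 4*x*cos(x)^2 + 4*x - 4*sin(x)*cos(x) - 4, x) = x*(x - 2)*(sin(2*x) + 2) + C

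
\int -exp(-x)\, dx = exp(-x) + C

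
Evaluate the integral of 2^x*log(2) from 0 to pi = -1 + 2^pi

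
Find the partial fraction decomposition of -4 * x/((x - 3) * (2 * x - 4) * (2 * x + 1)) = 4/(35*(2*x + 1)) + 4/(5*(x - 2)) - 6/(7*(x - 3))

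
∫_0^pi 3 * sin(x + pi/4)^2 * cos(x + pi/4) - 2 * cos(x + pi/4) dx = 3*sqrt(2)/2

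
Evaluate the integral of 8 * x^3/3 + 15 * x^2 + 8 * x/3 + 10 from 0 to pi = (2*pi/3 + 5)*(2*pi + pi^3)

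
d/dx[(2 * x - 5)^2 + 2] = 8*x - 20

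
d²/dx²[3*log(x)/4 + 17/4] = -3/(4*x^2)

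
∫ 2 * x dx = x^2 + C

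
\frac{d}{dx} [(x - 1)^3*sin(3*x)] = 3*(x - 1)^2*(x*cos(3*x) - sqrt(2)*cos(3*x + pi/4))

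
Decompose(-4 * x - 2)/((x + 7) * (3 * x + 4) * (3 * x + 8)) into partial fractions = -1/(2*(3*x + 8)) + 5/(34*(3*x + 4)) + 2/(17*(x + 7))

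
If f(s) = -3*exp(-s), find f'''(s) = 3*exp(-s)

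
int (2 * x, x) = x^2 + C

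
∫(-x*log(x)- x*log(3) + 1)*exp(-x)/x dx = exp(-x)*log(3*x) + C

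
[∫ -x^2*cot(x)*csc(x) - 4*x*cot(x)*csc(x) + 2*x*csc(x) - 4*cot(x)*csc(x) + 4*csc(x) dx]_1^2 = -9*csc(1) + 16*csc(2)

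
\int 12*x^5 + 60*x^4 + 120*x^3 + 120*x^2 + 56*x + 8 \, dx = 2*x^6 + 12*x^5 + 30*x^4 + 40*x^3 + 28*x^2 + 8*x + C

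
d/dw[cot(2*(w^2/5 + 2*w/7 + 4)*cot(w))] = 2*(w^2/(5*sin(w)^2) - 2*w/(5*tan(w)) + 2*w/(7*sin(w)^2) - 2/(7*tan(w)) + 4/sin(w)^2)/sin(2*(w^2/5 + 2*w/7 + 4)/tan(w))^2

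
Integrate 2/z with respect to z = 2*log(z) + C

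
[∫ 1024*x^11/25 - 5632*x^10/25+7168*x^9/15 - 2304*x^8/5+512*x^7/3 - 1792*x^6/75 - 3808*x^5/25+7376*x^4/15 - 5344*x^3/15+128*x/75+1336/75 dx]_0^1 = 0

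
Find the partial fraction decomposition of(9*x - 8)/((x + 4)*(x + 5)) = 53/(x + 5) - 44/(x + 4)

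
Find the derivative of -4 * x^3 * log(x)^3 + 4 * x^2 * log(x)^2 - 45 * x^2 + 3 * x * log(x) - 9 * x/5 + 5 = -12*x^2*log(x)^3 - 12*x^2*log(x)^2 + 8*x*log(x)^2 + 8*x*log(x) - 90*x + 3*log(x) + 6/5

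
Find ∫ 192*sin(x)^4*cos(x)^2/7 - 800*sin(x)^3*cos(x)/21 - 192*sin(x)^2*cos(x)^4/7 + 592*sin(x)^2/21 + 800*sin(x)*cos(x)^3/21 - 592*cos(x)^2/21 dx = -64*sin(x)^3*cos(x)^3/7 - 296*sin(2*x)/21 - 50*cos(4*x)/21 + C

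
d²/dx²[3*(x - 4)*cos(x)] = -3*x*cos(x) - 6*sin(x) + 12*cos(x)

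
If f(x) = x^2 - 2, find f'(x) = 2*x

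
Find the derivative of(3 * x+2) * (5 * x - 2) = 30*x + 4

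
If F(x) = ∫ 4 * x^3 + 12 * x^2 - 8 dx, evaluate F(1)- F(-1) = -8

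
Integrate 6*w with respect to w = 3*w^2 + C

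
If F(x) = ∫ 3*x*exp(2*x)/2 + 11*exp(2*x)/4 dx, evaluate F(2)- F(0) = -1 + 5*exp(4)/2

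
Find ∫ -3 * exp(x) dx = -3*exp(x) + C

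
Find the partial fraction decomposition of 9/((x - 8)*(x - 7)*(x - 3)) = 9/(20*(x - 3)) - 9/(4*(x - 7)) + 9/(5*(x - 8))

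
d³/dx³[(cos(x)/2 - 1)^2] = -sin(x) + sin(2*x)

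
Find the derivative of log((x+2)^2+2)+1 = (2*x + 4)/(x^2 + 4*x + 6)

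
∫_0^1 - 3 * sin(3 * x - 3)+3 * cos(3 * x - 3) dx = sin(3) - cos(3) + 1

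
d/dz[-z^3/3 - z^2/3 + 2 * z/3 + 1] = -z^2 - 2*z/3 + 2/3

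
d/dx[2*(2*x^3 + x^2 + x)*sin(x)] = 4*x^3*cos(x) + 12*x^2*sin(x) + 2*x^2*cos(x) + 4*x*sin(x) + 2*x*cos(x) + 2*sin(x)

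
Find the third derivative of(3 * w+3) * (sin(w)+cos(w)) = 3*w*sin(w) - 3*w*cos(w) - 6*sin(w) - 12*cos(w)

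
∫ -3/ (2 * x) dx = -3*log(x)/2 + C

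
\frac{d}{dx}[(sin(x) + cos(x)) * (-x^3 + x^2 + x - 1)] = x^3*sin(x) - x^3*cos(x) - 4*x^2*sin(x) - 2*x^2*cos(x) + x*sin(x) + 3*x*cos(x) + 2*sin(x)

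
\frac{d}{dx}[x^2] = 2*x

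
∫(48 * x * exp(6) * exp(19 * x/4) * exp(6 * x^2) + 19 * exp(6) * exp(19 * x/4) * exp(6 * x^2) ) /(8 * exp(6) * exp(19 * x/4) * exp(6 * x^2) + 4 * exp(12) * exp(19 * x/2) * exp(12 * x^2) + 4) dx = exp(6*x^2 + 19*x/4 + 6)/(exp(6*x^2 + 19*x/4 + 6) + 1) + C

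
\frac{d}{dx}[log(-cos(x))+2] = -tan(x)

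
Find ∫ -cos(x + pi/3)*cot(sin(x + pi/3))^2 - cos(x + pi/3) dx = cot(sin(x + pi/3)) + C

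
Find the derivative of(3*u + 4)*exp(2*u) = 6*u*exp(2*u) + 11*exp(2*u)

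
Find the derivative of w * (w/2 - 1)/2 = w/2 - 1/2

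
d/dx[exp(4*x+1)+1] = 4*exp(4*x + 1)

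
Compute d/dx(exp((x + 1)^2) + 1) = 2*x*exp(x^2 + 2*x + 1) + 2*exp(x^2 + 2*x + 1)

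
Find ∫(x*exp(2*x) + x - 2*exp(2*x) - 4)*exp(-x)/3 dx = 2*(x - 3)*sinh(x)/3 + C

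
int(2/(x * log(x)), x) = 2*log(log(x)/2) + C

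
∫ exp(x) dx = exp(x) + C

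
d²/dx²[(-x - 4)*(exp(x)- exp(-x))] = (-x*exp(2*x) + x - 6*exp(2*x) + 2)*exp(-x)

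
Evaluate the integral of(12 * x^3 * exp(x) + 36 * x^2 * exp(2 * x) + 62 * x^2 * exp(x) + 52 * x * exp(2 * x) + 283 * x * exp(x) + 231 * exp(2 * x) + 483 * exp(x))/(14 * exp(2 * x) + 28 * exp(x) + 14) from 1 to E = -521*E/(14*(1 + E)) + 3*(13*exp(2)/21 + 2*exp(3)/7 + 6 + 11*E/2)*exp(E)/(1 + exp(E))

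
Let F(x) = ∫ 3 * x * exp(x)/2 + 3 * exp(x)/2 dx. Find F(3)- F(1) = -3*E/2 + 9*exp(3)/2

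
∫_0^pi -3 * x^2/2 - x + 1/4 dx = -pi^3/2 - pi^2/2 + pi/4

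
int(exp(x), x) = exp(x) + C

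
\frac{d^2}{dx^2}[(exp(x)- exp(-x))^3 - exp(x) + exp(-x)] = (9*exp(6*x) - 4*exp(4*x) + 4*exp(2*x) - 9)*exp(-3*x)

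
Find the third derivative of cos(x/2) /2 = sin(x/2)/16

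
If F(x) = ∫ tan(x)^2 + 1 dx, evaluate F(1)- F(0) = tan(1)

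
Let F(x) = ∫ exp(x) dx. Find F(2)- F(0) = -1 + exp(2)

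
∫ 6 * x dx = 3*x^2 + C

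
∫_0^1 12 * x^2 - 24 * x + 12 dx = 4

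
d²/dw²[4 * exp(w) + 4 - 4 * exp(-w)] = (4*exp(2*w) - 4)*exp(-w)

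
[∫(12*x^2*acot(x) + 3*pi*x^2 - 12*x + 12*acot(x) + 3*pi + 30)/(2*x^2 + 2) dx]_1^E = -3*(5 - 2*E)*(acot(E) + pi/4) + 9*pi/2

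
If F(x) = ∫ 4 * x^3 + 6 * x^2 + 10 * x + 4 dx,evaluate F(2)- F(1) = 48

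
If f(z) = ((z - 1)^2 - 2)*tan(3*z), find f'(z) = 3*z^2/cos(3*z)^2 + 2*z*tan(3*z) - 6*z/cos(3*z)^2 - 2*tan(3*z) - 3/cos(3*z)^2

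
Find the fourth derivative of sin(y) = sin(y)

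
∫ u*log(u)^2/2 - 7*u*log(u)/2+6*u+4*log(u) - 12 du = 2*u*log(u) - 8*u + (u*log(u) - 4*u + 4)^2/4 + C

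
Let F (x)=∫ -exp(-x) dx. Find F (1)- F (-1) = -E + exp(-1)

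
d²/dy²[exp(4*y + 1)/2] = 8*exp(4*y + 1)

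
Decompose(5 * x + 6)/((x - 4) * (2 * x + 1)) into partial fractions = -7/(9*(2*x + 1)) + 26/(9*(x - 4))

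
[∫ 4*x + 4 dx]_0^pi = -2 + 2*(1 + pi)^2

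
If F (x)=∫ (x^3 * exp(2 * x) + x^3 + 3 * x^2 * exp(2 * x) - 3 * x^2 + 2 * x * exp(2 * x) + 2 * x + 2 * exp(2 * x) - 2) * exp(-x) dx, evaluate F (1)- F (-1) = 0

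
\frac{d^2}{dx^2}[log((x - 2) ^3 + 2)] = (-3*x^4 + 24*x^3 - 72*x^2 + 108*x - 72)/(x^6 - 12*x^5 + 60*x^4 - 156*x^3 + 216*x^2 - 144*x + 36)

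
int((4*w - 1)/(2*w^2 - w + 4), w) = log(2*w^2 - w + 4) + C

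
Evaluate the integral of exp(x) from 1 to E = -E + exp(E)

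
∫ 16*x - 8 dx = 8*x^2 - 8*x + C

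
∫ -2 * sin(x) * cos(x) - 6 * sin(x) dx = (cos(x) + 3)^2 + C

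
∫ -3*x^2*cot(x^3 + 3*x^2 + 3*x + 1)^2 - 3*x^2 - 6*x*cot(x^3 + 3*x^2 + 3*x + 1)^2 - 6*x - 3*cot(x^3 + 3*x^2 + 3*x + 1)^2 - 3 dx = cot((x + 1)^3) + C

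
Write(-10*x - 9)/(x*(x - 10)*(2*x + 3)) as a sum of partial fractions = 8/(23*(2*x + 3)) - 109/(230*(x - 10)) + 3/(10*x)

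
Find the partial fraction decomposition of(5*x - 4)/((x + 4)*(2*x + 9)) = 53/(2*x + 9) - 24/(x + 4)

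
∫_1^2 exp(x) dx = -E + exp(2)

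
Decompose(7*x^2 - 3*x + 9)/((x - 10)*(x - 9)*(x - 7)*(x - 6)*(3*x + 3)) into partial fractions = 19/(18480*(x + 1)) - 27/(28*(x - 6)) + 331/(144*(x - 7)) - 61/(20*(x - 9)) + 679/(396*(x - 10))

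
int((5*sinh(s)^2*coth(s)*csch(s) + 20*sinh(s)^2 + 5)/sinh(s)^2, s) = 20*s - 5/tanh(s) - 5/sinh(s) + C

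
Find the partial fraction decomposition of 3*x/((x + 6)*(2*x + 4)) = 9/(4*(x + 6)) - 3/(4*(x + 2))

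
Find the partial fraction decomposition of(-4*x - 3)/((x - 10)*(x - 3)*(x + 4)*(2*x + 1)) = -8/(1029*(2*x + 1)) - 13/(686*(x + 4)) + 15/(343*(x - 3)) - 43/(2058*(x - 10))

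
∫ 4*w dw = 2*w^2 + C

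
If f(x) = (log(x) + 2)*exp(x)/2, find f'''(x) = (x^3*exp(x)*log(x) + 2*x^3*exp(x) + 3*x^2*exp(x) - 3*x*exp(x) + 2*exp(x))/(2*x^3)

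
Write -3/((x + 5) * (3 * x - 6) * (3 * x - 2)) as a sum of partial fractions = 9/(68*(3*x - 2)) - 1/(119*(x + 5)) - 1/(28*(x - 2))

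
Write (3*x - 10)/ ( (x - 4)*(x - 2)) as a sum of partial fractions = 2/(x - 2) + 1/(x - 4)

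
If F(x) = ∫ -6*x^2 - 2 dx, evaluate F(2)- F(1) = -16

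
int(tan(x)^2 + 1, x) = tan(x) + C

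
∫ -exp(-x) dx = exp(-x) + C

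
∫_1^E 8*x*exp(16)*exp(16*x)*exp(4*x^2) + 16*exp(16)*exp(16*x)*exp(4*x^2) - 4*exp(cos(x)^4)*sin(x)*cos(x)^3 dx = -exp(36) - exp(cos(1)^4) + exp(cos(E)^4) + exp((4 + 2*E)^2)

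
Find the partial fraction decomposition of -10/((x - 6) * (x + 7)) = 10/(13*(x + 7)) - 10/(13*(x - 6))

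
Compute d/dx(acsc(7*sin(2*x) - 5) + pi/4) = -14*cos(2*x)/(49*sqrt(1 - 1/(7*sin(2*x) - 5)^2)*sin(2*x)^2 - 70*sqrt(1 - 1/(7*sin(2*x) - 5)^2)*sin(2*x) + 25*sqrt(1 - 1/(7*sin(2*x) - 5)^2))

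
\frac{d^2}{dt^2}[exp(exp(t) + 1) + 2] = exp(t + exp(t) + 1) + exp(2*t + exp(t) + 1)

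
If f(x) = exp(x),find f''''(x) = exp(x)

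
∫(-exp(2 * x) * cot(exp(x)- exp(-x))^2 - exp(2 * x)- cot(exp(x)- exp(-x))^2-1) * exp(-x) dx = cot(2*sinh(x)) + C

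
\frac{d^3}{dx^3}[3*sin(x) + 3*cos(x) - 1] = 3*sin(x) - 3*cos(x)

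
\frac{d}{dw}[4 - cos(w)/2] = sin(w)/2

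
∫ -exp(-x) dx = exp(-x) + C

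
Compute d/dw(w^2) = 2*w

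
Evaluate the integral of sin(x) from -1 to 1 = 0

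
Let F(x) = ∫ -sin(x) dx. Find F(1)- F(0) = -1 + cos(1)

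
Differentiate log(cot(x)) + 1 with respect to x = -2/sin(2*x)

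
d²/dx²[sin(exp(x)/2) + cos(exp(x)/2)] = sqrt(2)*(-exp(x)*sin((2*exp(x) + pi)/4) + 2*cos((2*exp(x) + pi)/4))*exp(x)/4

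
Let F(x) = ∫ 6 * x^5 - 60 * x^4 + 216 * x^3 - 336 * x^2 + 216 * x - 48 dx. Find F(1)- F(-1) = -344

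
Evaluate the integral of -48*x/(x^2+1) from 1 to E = -24*log(1 + exp(2)) + 24*log(2)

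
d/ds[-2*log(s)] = -2/s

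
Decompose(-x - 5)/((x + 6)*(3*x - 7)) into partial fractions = -22/(25*(3*x - 7)) - 1/(25*(x + 6))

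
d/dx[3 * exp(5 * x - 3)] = 15*exp(5*x - 3)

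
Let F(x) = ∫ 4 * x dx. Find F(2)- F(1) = 6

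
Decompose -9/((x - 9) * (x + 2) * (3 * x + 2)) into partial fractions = 81/(116*(3*x + 2)) - 9/(44*(x + 2)) - 9/(319*(x - 9))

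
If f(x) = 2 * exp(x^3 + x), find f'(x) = 6*x^2*exp(x^3 + x) + 2*exp(x^3 + x)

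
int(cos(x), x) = sin(x) + C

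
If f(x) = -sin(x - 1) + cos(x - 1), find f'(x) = -sin(x - 1) - cos(x - 1)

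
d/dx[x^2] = 2*x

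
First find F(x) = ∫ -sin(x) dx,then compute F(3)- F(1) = cos(3) - cos(1)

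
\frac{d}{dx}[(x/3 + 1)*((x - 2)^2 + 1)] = x^2 - 2*x/3 - 7/3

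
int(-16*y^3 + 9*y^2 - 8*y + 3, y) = -4*y^4 + 3*y^3 - 4*y^2 + 3*y + C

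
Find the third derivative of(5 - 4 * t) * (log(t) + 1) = (4*t + 10)/t^3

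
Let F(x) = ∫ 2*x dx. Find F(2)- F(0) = 4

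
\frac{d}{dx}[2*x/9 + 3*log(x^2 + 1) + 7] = (2*x^2 + 54*x + 2)/(9*x^2 + 9)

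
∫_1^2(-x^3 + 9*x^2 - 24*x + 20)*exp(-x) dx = exp(-1)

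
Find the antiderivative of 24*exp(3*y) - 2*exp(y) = (8*exp(2*y) - 2)*exp(y) + C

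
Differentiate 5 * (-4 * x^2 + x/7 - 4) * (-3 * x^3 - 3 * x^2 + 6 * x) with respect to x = 300*x^4 + 1620*x^3/7 - 1305*x^2/7 + 900*x/7 - 120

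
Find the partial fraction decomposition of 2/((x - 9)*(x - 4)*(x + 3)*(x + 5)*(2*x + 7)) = -32/(1125*(2*x + 7)) + 1/(378*(x + 5)) + 1/(84*(x + 3)) - 2/(4725*(x - 4)) + 1/(10500*(x - 9))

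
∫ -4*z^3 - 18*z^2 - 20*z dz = -z^4 - 6*z^3 - 10*z^2 + C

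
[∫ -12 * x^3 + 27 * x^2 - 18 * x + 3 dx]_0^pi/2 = -3*pi*(-1 + pi/2)^3/2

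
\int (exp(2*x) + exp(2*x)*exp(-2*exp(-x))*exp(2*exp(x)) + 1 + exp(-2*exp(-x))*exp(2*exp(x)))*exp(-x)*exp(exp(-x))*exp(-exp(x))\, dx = 2*sinh(2*sinh(x)) + C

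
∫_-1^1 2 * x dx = 0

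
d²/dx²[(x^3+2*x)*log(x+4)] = (6*x^3*log(x + 4) + 5*x^3 + 48*x^2*log(x + 4) + 24*x^2 + 96*x*log(x + 4) + 2*x + 16)/(x^2 + 8*x + 16)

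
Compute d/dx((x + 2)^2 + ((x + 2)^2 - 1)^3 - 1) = 6*x^5 + 60*x^4 + 228*x^3 + 408*x^2 + 344*x + 112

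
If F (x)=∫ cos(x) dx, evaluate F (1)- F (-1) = 2*sin(1)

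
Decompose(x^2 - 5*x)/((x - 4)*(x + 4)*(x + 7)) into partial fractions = 28/(11*(x + 7)) - 3/(2*(x + 4)) - 1/(22*(x - 4))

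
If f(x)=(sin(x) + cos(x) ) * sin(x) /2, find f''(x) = sqrt(2)*cos(2*x + pi/4)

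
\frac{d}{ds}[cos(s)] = -sin(s)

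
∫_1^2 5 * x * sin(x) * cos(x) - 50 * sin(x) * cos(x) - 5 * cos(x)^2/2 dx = 10*cos(4) - 5/4 - 45*cos(2)/4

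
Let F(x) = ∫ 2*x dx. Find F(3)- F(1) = 8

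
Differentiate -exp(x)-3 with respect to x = -exp(x)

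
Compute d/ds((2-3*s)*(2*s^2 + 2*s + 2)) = -18*s^2 - 4*s - 2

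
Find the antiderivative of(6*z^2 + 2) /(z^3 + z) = 2*log(z^3 + z) + C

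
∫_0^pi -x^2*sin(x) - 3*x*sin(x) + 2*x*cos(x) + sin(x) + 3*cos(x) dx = -pi^2 - 3*pi + 2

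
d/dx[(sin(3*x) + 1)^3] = 9*(sin(3*x) + 1)^2*cos(3*x)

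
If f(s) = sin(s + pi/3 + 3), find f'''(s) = -cos(s + pi/3 + 3)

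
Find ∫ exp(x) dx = exp(x) + C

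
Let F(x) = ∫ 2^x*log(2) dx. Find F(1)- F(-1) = 3/2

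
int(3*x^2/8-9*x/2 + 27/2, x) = x^3/8 - 9*x^2/4 + 27*x/2 + C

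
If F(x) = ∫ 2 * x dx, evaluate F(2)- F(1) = 3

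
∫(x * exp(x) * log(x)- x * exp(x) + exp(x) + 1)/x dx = (exp(x) + 1)*(log(x) - 1) + C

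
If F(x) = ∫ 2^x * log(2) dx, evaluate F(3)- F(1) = 6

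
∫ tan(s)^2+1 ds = tan(s) + C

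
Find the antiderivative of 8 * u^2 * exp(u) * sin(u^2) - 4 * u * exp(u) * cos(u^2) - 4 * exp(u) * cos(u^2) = -4*u*exp(u)*cos(u^2) + C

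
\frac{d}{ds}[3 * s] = 3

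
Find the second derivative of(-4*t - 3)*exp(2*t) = -16*t*exp(2*t) - 28*exp(2*t)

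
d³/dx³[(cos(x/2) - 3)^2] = -3*sin(x/2)/4 + sin(x)/2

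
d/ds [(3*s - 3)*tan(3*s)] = 9*s/cos(3*s)^2 + 3*tan(3*s) - 9/cos(3*s)^2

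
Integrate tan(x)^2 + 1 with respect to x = tan(x) + C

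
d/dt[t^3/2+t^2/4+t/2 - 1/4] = 3*t^2/2 + t/2 + 1/2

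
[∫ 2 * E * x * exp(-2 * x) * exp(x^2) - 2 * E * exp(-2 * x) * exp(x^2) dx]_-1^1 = 1 - exp(4)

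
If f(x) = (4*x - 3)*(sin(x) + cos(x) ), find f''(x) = -4*x*sin(x) - 4*x*cos(x) - 5*sin(x) + 11*cos(x)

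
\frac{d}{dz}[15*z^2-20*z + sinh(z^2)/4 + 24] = z*cosh(z^2)/2 + 30*z - 20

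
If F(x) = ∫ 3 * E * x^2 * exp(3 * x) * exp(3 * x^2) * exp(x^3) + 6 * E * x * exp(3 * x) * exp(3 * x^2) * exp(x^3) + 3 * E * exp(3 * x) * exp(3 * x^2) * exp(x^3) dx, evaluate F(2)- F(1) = -exp(8) + exp(27)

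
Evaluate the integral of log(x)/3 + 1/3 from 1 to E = E/3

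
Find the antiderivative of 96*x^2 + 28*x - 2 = 32*x^3 + 14*x^2 - 2*x + C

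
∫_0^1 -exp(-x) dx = -1 + exp(-1)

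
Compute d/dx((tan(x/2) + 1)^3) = 3*(tan(x/2) + 1)^2/(2*cos(x/2)^2)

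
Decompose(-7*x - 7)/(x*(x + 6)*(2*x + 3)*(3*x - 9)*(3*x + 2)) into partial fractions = -63/(1760*(3*x + 2)) - 56/(3645*(2*x + 3)) + 35/(23328*(x + 6)) - 28/(8019*(x - 3)) + 7/(324*x)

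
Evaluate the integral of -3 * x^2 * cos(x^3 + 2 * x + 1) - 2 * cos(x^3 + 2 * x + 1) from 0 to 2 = -sin(13) + sin(1)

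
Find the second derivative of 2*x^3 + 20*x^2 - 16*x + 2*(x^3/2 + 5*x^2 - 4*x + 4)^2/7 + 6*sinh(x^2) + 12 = 15*x^4/7 + 200*x^3/7 + 24*x^2*sinh(x^2) + 72*x^2 - 348*x/7 + 12*cosh(x^2) + 72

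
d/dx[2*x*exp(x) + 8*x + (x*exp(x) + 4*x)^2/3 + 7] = 2*x^2*exp(2*x)/3 + 8*x^2*exp(x)/3 + 2*x*exp(2*x)/3 + 22*x*exp(x)/3 + 32*x/3 + 2*exp(x) + 8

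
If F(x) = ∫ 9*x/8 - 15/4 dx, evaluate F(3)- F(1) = -3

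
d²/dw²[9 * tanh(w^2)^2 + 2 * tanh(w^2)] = 216*w^2*(1 - 1/cosh(w^2)^2)^2 - 16*w^2*sinh(w^2)/cosh(w^2)^3 - 216*w^2 + 288*w^2/cosh(w^2)^2 + 36*sinh(w^2)/cosh(w^2)^3 + 4/cosh(w^2)^2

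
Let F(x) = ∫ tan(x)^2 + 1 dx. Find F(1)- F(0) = tan(1)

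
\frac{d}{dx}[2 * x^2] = 4*x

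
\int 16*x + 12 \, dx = 8*x^2 + 12*x + C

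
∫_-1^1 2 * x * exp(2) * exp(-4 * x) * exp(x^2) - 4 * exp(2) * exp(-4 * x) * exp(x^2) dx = -exp(7) + exp(-1)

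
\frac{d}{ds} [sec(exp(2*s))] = 2*exp(2*s)*tan(exp(2*s))*sec(exp(2*s))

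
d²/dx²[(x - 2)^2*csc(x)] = (-x^2 + 2*x^2/sin(x)^2 + 4*x - 4*x*cos(x)/sin(x) - 8*x/sin(x)^2 - 2 + 8*cos(x)/sin(x) + 8/sin(x)^2)/sin(x)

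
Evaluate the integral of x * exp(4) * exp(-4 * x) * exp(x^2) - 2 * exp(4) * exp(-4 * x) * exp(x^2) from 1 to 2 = 1/2 - E/2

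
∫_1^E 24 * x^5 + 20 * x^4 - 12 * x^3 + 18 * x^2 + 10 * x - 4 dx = -16 + (-E + 2 + exp(2) + 2*exp(3))^2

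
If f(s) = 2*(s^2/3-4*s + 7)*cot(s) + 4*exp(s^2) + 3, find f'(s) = -2*s^2/(3*sin(s)^2) + 8*s*exp(s^2) + 4*s/(3*tan(s)) + 8*s/sin(s)^2 - 8/tan(s) - 14/sin(s)^2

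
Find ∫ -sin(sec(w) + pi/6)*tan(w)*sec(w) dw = cos(sec(w) + pi/6) + C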